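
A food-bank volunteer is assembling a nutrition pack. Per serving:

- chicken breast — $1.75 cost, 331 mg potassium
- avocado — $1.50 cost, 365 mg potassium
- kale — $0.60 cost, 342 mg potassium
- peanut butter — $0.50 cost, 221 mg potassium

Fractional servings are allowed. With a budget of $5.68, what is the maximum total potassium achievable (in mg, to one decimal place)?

Potassium per dollar: kale 570, peanut butter 442, avocado 243.3, chicken breast 189.1.
With no serving limits, spend the whole cost allowance on kale: $5.68 / $0.60 × 342 mg = 3237.6 mg.

3237.6 mg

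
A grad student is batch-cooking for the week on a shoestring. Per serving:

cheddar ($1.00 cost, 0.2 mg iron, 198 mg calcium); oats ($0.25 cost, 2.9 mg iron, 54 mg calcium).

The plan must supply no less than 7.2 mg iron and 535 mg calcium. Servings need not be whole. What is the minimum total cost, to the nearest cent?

An LP optimum is at a vertex; with two nutrient constraints at most two foods are used. Check each candidate.
cheddar only: max(7.2/0.2, 535/198) = 36 servings → $36.00.
oats only: max(7.2/2.9, 535/54) = 9.907 servings → $2.48.
cheddar + oats with both tight: 2.064 servings and 2.34 servings → $2.65.
So the least-cost plan costs $2.48.

$2.48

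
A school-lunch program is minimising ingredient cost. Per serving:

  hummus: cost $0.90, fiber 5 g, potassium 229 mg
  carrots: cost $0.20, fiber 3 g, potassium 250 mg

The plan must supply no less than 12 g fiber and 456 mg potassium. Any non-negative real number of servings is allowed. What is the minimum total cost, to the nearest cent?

This is a tiny linear program; its minimum lies at a vertex of the feasible set. List the vertices and price them.
hummus only: max(12/5, 456/229) = 2.4 servings → $2.16.
carrots only: max(12/3, 456/250) = 4 servings → $0.80.
hummus + carrots with both targets exact would need a negative amount; discard.
The minimum over all feasible corners is $0.80.

$0.80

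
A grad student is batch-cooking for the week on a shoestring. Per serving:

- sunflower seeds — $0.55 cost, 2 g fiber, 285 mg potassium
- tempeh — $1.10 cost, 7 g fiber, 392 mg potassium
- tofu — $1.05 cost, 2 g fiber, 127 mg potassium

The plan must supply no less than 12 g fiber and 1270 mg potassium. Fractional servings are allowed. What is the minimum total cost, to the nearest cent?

$2.70

Two binding constraints pin down two serving amounts, so the optimal mix uses at most two foods. The candidates are each food alone (scaled to the tighter of fiber/potassium) and each pair with both constraints tight.
sunflower seeds only: max(12/2, 1270/285) = 6 servings → $3.30.
tempeh only: max(12/7, 1270/392) = 3.24 servings → $3.56.
tofu only: max(12/2, 1270/127) = 10 servings → $10.50.
sunflower seeds + tempeh with both tight: 3.457 servings and 0.7267 servings → $2.70.
sunflower seeds + tofu with both tight: 3.215 servings and 2.785 servings → $4.69.
tempeh + tofu with both targets exact would need a negative amount; discard.
Cheapest feasible corner: $2.70.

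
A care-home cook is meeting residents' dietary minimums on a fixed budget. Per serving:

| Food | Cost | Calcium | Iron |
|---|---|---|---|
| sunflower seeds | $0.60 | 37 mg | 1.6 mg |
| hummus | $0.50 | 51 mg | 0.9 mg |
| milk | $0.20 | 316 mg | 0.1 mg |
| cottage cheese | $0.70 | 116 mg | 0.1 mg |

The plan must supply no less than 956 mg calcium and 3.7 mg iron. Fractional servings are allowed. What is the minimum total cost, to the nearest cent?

An LP optimum is at a vertex; with two nutrient constraints at most two foods are used. Check each candidate.
sunflower seeds only: max(956/37, 3.7/1.6) = 25.84 servings → $15.50.
hummus only: max(956/51, 3.7/0.9) = 18.75 servings → $9.37.
milk only: max(956/316, 3.7/0.1) = 37 servings → $7.40.
cottage cheese only: max(956/116, 3.7/0.1) = 37 servings → $25.90.
sunflower seeds + hummus with both targets exact would need a negative amount; discard.
sunflower seeds + milk with both tight: 2.139 servings and 2.775 servings → $1.84.
sunflower seeds + cottage cheese with both tight: 1.834 servings and 7.656 servings → $6.46.
hummus + milk with both tight: 3.844 servings and 2.405 servings → $2.40.
hummus + cottage cheese with both tight: 3.36 servings and 6.764 servings → $6.41.
milk + cottage cheese: the both-tight solution has a negative serving — not a feasible corner.
So the least-cost plan costs $1.84.

$1.84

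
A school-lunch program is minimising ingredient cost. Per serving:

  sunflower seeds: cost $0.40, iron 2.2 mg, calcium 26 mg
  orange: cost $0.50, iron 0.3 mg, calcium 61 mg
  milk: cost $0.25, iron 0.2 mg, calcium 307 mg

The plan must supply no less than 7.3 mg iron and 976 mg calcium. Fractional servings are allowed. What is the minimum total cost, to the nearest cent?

Minimising a linear cost over {iron ≥ 7.3, calcium ≥ 976, servings ≥ 0} — the optimum is at a vertex, using one or two foods.
sunflower seeds only: max(7.3/2.2, 976/26) = 37.54 servings → $15.02.
orange only: max(7.3/0.3, 976/61) = 24.33 servings → $12.17.
milk only: max(7.3/0.2, 976/307) = 36.5 servings → $9.12.
sunflower seeds + orange with both tight: 1.206 servings and 15.49 servings → $8.23.
sunflower seeds + milk with both tight: 3.053 servings and 2.921 servings → $1.95.
orange + milk: intersection lies outside the first quadrant.
Cheapest feasible corner: $1.95.

$1.95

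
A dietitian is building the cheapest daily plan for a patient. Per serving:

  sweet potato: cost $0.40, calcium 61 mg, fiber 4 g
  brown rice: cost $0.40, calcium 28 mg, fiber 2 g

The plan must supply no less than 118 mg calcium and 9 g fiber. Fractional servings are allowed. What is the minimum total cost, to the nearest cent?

$0.90

Compare the cost at each extreme point of the feasible region.
sweet potato only: max(118/61, 9/4) = 2.25 servings → $0.90.
brown rice only: max(118/28, 9/2) = 4.5 servings → $1.80.
sweet potato + brown rice: the both-tight solution has a negative serving — not a feasible corner.
The minimum over all feasible corners is $0.90.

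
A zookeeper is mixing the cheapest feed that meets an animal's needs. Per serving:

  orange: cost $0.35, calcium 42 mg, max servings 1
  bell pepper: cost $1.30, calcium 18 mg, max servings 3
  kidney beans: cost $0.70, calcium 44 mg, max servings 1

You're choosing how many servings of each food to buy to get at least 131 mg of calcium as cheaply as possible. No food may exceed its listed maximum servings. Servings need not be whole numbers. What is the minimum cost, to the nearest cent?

Cost per mg of calcium: orange $0.0083, kidney beans $0.0159, bell pepper $0.0722.
Take 1 serving of orange: +42.0 mg calcium for $0.35 (total $0.35, still need 89.0 mg).
Take 1 serving of kidney beans: +44.0 mg calcium for $0.70 (total $1.05, still need 45.0 mg).
Take 2.5 servings of bell pepper: +45.0 mg calcium for $3.25 (total $4.30, still need 0.0 mg).
Filling from the cheapest source first is optimal under one linear minimum: $4.30.

$4.30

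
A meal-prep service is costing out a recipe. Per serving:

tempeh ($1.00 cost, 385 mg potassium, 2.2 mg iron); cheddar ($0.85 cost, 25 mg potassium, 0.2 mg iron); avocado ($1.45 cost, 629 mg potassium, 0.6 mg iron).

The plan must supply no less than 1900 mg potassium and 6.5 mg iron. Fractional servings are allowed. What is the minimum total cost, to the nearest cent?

$4.67

For a min-cost LP with two ≥-constraints, a basic feasible solution has at most two positive variables.
tempeh only: max(1900/385, 6.5/2.2) = 4.935 servings → $4.94.
cheddar only: max(1900/25, 6.5/0.2) = 76 servings → $64.60.
avocado only: max(1900/629, 6.5/0.6) = 10.83 servings → $15.71.
tempeh + cheddar: intersection lies outside the first quadrant.
tempeh + avocado with both tight: 2.558 servings and 1.455 servings → $4.67.
cheddar + avocado with both tight: 26.61 servings and 1.963 servings → $25.47.
Cheapest feasible corner: $4.67.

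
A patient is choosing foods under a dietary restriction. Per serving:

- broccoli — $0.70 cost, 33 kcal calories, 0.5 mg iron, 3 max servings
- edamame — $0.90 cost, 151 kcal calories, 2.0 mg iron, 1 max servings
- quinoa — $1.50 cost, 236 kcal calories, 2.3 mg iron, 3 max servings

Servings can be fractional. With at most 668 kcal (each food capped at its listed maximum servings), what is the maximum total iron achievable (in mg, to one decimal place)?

Iron per kcal: broccoli 0.01515, edamame 0.01325, quinoa 0.009746.
Take 3 servings of broccoli: uses 99 kcal, +1.5 mg iron (running total 1.5 mg).
Take 1 serving of edamame: uses 151 kcal, +2.0 mg iron (running total 3.5 mg).
Take 1.771 servings of quinoa: uses 418 kcal, +4.1 mg iron (running total 7.6 mg).
Filling greedily by iron-per-kcal is optimal for one linear limit, giving 7.6 mg.

7.6 mg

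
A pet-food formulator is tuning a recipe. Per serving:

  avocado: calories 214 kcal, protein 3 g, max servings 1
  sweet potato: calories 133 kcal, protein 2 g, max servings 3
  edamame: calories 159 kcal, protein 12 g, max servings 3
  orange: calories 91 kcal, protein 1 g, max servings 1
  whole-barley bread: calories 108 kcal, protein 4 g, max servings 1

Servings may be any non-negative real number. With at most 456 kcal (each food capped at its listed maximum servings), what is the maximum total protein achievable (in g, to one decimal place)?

34.4 g

Protein per kcal: edamame 0.07547, whole-barley bread 0.03704, sweet potato 0.01504, avocado 0.01402, orange 0.01099.
Take 2.868 servings of edamame: uses 456 kcal, +34.4 g protein (running total 34.4 g).
Greedy by best ratio exhausts the calories allowance optimally: 34.4 g.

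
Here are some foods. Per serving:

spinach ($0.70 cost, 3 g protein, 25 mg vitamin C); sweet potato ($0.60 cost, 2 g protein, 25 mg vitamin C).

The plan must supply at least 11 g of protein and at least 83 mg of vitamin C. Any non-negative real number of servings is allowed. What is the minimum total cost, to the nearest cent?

$2.57

This is a tiny linear program; its minimum lies at a vertex of the feasible set. List the vertices and price them.
spinach only: max(11/3, 83/25) = 3.667 servings → $2.57.
sweet potato only: max(11/2, 83/25) = 5.5 servings → $3.30.
spinach + sweet potato with both targets exact would need a negative amount; discard.
So the least-cost plan costs $2.57.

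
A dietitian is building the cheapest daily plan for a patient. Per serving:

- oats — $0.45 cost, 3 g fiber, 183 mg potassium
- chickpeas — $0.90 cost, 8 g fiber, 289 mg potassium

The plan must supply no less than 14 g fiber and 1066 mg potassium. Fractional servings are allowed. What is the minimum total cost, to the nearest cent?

At the optimum either one food covers both requirements or two foods hit both targets exactly; no other combination can be cheaper.
oats only: max(14/3, 1066/183) = 5.825 servings → $2.62.
chickpeas only: max(14/8, 1066/289) = 3.689 servings → $3.32.
oats + chickpeas: the both-tight solution has a negative serving — not a feasible corner.
So the least-cost plan costs $2.62.

$2.62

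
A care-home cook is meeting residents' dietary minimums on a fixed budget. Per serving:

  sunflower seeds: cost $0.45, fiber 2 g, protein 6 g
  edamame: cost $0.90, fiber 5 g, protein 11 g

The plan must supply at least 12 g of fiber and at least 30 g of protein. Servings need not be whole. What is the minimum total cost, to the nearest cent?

$2.36

sunflower seeds only: max(12/2, 30/6) = 6 servings → $2.70.
edamame only: max(12/5, 30/11) = 2.727 servings → $2.45.
sunflower seeds + edamame with both tight: 2.25 servings and 1.5 servings → $2.36.
Cheapest feasible corner: $2.36.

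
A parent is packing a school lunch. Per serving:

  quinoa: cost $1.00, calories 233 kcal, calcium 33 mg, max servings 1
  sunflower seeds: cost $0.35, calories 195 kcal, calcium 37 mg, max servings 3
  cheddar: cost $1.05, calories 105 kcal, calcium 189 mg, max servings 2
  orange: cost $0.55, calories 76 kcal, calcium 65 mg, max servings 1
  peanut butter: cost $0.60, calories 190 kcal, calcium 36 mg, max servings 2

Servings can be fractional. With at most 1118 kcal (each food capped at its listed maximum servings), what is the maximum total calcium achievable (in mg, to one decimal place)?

600.8 mg

Calcium per kcal: cheddar 1.8, orange 0.8553, sunflower seeds 0.1897, peanut butter 0.1895, quinoa 0.1416.
Take 2 servings of cheddar: uses 210 kcal, +378.0 mg calcium (running total 378.0 mg).
Take 1 serving of orange: uses 76 kcal, +65.0 mg calcium (running total 443.0 mg).
Take 3 servings of sunflower seeds: uses 585 kcal, +111.0 mg calcium (running total 554.0 mg).
Take 1.3 servings of peanut butter: uses 247 kcal, +46.8 mg calcium (running total 600.8 mg).
Greedy by best ratio exhausts the calories allowance optimally: 600.8 mg.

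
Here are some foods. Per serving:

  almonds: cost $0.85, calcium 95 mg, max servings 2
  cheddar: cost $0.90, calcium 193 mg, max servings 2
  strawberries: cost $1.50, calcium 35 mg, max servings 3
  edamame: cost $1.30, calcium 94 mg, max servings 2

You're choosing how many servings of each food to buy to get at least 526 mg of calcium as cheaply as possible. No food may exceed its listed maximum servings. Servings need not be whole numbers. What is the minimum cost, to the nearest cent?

Cost per mg of calcium: cheddar $0.0047, almonds $0.0089, edamame $0.0138, strawberries $0.0429.
Take 2 servings of cheddar: +386.0 mg calcium for $1.80 (total $1.80, still need 140.0 mg).
Take 1.474 servings of almonds: +140.0 mg calcium for $1.25 (total $3.05, still need 0.0 mg).
Greedy by cheapest-per-mg is optimal for a single linear constraint, so the minimum cost is $3.05.

$3.05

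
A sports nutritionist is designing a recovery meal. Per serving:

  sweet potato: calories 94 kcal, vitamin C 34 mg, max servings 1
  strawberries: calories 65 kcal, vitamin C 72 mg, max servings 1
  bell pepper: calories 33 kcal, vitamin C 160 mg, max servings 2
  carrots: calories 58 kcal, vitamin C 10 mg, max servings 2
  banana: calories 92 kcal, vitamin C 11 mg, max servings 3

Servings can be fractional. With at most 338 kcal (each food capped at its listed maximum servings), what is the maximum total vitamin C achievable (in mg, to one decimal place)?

Vitamin C per kcal: bell pepper 4.848, strawberries 1.108, sweet potato 0.3617, carrots 0.1724, banana 0.1196.
Take 2 servings of bell pepper: uses 66 kcal, +320.0 mg vitamin C (running total 320.0 mg).
Take 1 serving of strawberries: uses 65 kcal, +72.0 mg vitamin C (running total 392.0 mg).
Take 1 serving of sweet potato: uses 94 kcal, +34.0 mg vitamin C (running total 426.0 mg).
Take 1.948 servings of carrots: uses 113 kcal, +19.5 mg vitamin C (running total 445.5 mg).
Filling greedily by vitamin C-per-kcal is optimal for one linear limit, giving 445.5 mg.

445.5 mg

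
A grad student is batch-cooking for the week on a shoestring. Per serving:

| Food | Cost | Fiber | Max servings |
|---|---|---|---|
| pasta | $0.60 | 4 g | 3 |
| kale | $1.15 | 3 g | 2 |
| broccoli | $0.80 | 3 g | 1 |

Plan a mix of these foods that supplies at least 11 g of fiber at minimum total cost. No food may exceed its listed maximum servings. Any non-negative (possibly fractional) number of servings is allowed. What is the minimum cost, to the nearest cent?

$1.65

Cost per g of fiber: pasta $0.1500, broccoli $0.2667, kale $0.3833.
Take 2.75 servings of pasta: +11.0 g fiber for $1.65 (total $1.65, still need 0.0 g).
Greedy by cheapest-per-g is optimal for a single linear constraint, so the minimum cost is $1.65.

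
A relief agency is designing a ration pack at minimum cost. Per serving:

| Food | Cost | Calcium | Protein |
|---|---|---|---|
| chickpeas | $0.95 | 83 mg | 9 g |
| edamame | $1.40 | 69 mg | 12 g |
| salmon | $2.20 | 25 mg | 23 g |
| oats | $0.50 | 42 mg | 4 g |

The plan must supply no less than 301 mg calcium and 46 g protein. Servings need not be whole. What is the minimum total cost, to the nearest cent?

The cheapest plan sits at a corner of the feasible region — with two constraints it uses at most two foods.
chickpeas only: max(301/83, 46/9) = 5.111 servings → $4.86.
edamame only: max(301/69, 46/12) = 4.362 servings → $6.11.
salmon only: max(301/25, 46/23) = 12.04 servings → $26.49.
oats only: max(301/42, 46/4) = 11.5 servings → $5.75.
chickpeas + edamame with both tight: 1.168 servings and 2.957 servings → $5.25.
chickpeas + salmon with both tight: 3.428 servings and 0.6586 servings → $4.71.
chickpeas + oats: intersection lies outside the first quadrant.
edamame + salmon: intersection lies outside the first quadrant.
edamame + oats with both tight: 3.193 servings and 1.921 servings → $5.43.
salmon + oats with both tight: 0.8406 servings and 6.666 servings → $5.18.
So the least-cost plan costs $4.71.

$4.71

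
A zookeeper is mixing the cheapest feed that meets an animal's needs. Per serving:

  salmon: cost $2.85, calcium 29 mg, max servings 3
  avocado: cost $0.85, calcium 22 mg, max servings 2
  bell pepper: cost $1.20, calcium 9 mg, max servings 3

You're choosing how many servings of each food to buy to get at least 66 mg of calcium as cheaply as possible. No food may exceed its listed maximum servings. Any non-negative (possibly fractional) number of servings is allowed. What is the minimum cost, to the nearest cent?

$3.86

Cost per mg of calcium: avocado $0.0386, salmon $0.0983, bell pepper $0.1333.
Take 2 servings of avocado: +44.0 mg calcium for $1.70 (total $1.70, still need 22.0 mg).
Take 0.7586 servings of salmon: +22.0 mg calcium for $2.16 (total $3.86, still need 0.0 mg).
Filling from the cheapest source first is optimal under one linear minimum: $3.86.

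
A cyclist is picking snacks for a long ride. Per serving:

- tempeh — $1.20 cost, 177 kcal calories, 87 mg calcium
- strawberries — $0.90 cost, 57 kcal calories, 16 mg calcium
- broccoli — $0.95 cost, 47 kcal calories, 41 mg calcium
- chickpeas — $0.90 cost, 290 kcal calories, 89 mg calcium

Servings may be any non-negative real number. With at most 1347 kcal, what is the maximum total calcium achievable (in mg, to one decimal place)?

Calcium per kcal: broccoli 0.8723, tempeh 0.4915, chickpeas 0.3069, strawberries 0.2807.
With no serving limits, spend the whole calories allowance on broccoli: 1347 kcal / 47 kcal × 41 mg = 1175.0 mg.

1175.0 mg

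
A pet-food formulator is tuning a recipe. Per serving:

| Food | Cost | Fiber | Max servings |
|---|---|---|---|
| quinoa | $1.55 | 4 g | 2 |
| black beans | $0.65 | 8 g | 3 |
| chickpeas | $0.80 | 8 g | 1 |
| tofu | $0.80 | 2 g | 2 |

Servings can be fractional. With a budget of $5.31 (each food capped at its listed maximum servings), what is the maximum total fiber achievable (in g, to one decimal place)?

38.6 g

Fiber per dollar: black beans 12.31, chickpeas 10, quinoa 2.581, tofu 2.5.
Take 3 servings of black beans: spends $1.95, +24.0 g fiber (running total 24.0 g).
Take 1 serving of chickpeas: spends $0.80, +8.0 g fiber (running total 32.0 g).
Take 1.652 servings of quinoa: spends $2.56, +6.6 g fiber (running total 38.6 g).
Filling greedily by fiber-per-dollar is optimal for one linear limit, giving 38.6 g.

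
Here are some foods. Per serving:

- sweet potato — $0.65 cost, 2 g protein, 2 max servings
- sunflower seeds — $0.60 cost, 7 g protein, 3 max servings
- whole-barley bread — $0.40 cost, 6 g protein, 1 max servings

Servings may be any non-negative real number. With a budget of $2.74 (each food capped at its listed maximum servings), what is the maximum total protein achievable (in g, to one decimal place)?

28.7 g

Protein per dollar: whole-barley bread 15, sunflower seeds 11.67, sweet potato 3.077.
Take 1 serving of whole-barley bread: spends $0.40, +6.0 g protein (running total 6.0 g).
Take 3 servings of sunflower seeds: spends $1.80, +21.0 g protein (running total 27.0 g).
Take 0.8308 servings of sweet potato: spends $0.54, +1.7 g protein (running total 28.7 g).
Filling greedily by protein-per-dollar is optimal for one linear limit, giving 28.7 g.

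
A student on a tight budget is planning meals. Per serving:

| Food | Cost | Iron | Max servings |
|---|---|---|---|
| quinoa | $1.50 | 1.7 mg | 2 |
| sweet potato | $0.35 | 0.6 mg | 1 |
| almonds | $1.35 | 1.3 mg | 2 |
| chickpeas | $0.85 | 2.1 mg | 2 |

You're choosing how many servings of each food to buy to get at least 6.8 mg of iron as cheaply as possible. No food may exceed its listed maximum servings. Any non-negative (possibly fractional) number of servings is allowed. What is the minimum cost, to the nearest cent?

Cost per mg of iron: chickpeas $0.4048, sweet potato $0.5833, quinoa $0.8824, almonds $1.0385.
Take 2 servings of chickpeas: +4.2 mg iron for $1.70 (total $1.70, still need 2.6 mg).
Take 1 serving of sweet potato: +0.6 mg iron for $0.35 (total $2.05, still need 2.0 mg).
Take 1.176 servings of quinoa: +2.0 mg iron for $1.76 (total $3.81, still need 0.0 mg).
Greedy by cheapest-per-mg is optimal for a single linear constraint, so the minimum cost is $3.81.

$3.81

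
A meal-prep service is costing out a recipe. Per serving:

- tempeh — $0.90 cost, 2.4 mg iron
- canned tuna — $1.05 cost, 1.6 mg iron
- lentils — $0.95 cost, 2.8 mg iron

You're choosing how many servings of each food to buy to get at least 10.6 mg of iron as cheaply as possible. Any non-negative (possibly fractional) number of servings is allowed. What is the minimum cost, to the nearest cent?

Cost per mg of iron: lentils $0.3393, tempeh $0.3750, canned tuna $0.6562.
With no serving limits, use only lentils: 10.6 mg / 2.8 mg = 3.786 servings × $0.95 = $3.60.

$3.60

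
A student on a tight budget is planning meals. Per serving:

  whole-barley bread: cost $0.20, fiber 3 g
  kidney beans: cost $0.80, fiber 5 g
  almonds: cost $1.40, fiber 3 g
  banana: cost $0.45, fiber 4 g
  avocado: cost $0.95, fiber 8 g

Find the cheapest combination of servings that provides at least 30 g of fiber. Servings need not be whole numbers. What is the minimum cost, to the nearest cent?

$2.00

Cost per g of fiber: whole-barley bread $0.0667, banana $0.1125, avocado $0.1187, kidney beans $0.1600, almonds $0.4667.
With no serving limits, use only whole-barley bread: 30 g / 3 g = 10 servings × $0.20 = $2.00.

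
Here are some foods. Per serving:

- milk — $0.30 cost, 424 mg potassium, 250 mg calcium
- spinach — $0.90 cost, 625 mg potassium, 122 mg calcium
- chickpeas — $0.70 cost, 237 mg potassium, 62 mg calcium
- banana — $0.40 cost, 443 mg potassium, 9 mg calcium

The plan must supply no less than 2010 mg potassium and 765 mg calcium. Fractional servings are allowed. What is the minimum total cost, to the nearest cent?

milk only: max(2010/424, 765/250) = 4.741 servings → $1.42.
spinach only: max(2010/625, 765/122) = 6.27 servings → $5.64.
chickpeas only: max(2010/237, 765/62) = 12.34 servings → $8.64.
banana only: max(2010/443, 765/9) = 85 servings → $34.00.
milk + spinach with both tight: 2.228 servings and 1.704 servings → $2.20.
milk + chickpeas with both tight: 1.72 servings and 5.404 servings → $4.30.
milk + banana with both tight: 3 servings and 1.666 servings → $1.57.
spinach + chickpeas: intersection lies outside the first quadrant.
spinach + banana with both targets exact would need a negative amount; discard.
chickpeas + banana with both targets exact would need a negative amount; discard.
Cheapest feasible corner: $1.42.

$1.42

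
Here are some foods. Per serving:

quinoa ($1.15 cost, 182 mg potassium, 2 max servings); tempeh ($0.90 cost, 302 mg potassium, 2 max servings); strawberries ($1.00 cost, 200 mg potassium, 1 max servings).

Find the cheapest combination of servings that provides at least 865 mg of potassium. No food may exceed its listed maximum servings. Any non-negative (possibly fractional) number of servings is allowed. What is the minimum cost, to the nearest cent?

$3.19

Cost per mg of potassium: tempeh $0.0030, strawberries $0.0050, quinoa $0.0063.
Take 2 servings of tempeh: +604.0 mg potassium for $1.80 (total $1.80, still need 261.0 mg).
Take 1 serving of strawberries: +200.0 mg potassium for $1.00 (total $2.80, still need 61.0 mg).
Take 0.3352 servings of quinoa: +61.0 mg potassium for $0.39 (total $3.19, still need 0.0 mg).
Greedy by cheapest-per-mg is optimal for a single linear constraint, so the minimum cost is $3.19.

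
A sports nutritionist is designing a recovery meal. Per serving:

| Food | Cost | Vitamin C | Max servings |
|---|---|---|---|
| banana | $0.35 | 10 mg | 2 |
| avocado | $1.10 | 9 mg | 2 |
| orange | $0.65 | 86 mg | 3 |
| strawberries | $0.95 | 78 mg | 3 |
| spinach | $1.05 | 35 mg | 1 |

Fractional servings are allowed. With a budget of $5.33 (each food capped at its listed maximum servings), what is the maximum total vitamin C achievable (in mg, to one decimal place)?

Vitamin C per dollar: orange 132.3, strawberries 82.11, spinach 33.33, banana 28.57, avocado 8.182.
Take 3 servings of orange: spends $1.95, +258.0 mg vitamin C (running total 258.0 mg).
Take 3 servings of strawberries: spends $2.85, +234.0 mg vitamin C (running total 492.0 mg).
Take 0.5048 servings of spinach: spends $0.53, +17.7 mg vitamin C (running total 509.7 mg).
Filling greedily by vitamin C-per-dollar is optimal for one linear limit, giving 509.7 mg.

509.7 mg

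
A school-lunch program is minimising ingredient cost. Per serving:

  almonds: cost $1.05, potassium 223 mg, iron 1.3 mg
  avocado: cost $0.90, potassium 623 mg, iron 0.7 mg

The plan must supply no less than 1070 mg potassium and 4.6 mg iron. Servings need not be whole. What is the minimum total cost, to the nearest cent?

A basic optimal solution has at most two foods positive. Try each food alone and each pair with both targets met exactly.
almonds only: max(1070/223, 4.6/1.3) = 4.798 servings → $5.04.
avocado only: max(1070/623, 4.6/0.7) = 6.571 servings → $5.91.
almonds + avocado with both tight: 3.238 servings and 0.5586 servings → $3.90.
So the least-cost plan costs $3.90.

$3.90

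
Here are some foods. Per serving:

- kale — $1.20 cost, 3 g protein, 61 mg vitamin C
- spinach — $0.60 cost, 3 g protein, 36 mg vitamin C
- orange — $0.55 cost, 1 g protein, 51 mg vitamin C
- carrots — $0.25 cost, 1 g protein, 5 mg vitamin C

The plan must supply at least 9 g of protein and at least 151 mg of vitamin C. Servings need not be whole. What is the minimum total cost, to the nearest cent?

For a min-cost LP with two ≥-constraints, a basic feasible solution has at most two positive variables.
kale only: max(9/3, 151/61) = 3 servings → $3.60.
spinach only: max(9/3, 151/36) = 4.194 servings → $2.52.
orange only: max(9/1, 151/51) = 9 servings → $4.95.
carrots only: max(9/1, 151/5) = 30.2 servings → $7.55.
kale + spinach with both tight: 1.72 servings and 1.28 servings → $2.83.
kale + orange: intersection lies outside the first quadrant.
kale + carrots with both tight: 2.304 servings and 2.087 servings → $3.29.
spinach + orange with both tight: 2.632 servings and 1.103 servings → $2.19.
spinach + carrots with both targets exact would need a negative amount; discard.
orange + carrots with both tight: 2.304 servings and 6.696 servings → $2.94.
The minimum over all feasible corners is $2.19.

$2.19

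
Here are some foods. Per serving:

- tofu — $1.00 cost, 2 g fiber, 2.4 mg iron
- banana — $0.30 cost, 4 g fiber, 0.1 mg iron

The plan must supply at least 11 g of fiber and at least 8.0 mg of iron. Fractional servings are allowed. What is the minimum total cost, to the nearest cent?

Check every corner: each single food scaled to meet both minima, and each pair solved so both constraints bind.
tofu only: max(11/2, 8.0/2.4) = 5.5 servings → $5.50.
banana only: max(11/4, 8.0/0.1) = 80 servings → $24.00.
tofu + banana with both tight: 3.287 servings and 1.106 servings → $3.62.
The minimum over all feasible corners is $3.62.

$3.62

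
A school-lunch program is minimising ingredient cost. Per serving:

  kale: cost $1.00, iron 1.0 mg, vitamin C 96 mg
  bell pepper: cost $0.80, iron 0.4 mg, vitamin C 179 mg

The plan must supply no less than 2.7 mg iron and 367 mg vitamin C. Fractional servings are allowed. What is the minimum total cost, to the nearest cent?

$3.01

Minimising a linear cost over {iron ≥ 2.7, vitamin C ≥ 367, servings ≥ 0} — the optimum is at a vertex, using one or two foods.
kale only: max(2.7/1.0, 367/96) = 3.823 servings → $3.82.
bell pepper only: max(2.7/0.4, 367/179) = 6.75 servings → $5.40.
kale + bell pepper with both tight: 2.393 servings and 0.7667 servings → $3.01.
So the least-cost plan costs $3.01.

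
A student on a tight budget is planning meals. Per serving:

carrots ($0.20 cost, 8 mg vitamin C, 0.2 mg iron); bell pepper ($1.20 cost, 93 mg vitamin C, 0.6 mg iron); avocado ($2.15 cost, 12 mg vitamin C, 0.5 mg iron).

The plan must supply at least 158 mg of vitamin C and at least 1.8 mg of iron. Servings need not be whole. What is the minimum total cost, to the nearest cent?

$2.55

Two binding constraints pin down two serving amounts, so the optimal mix uses at most two foods. The candidates are each food alone (scaled to the tighter of vitamin C/iron) and each pair with both constraints tight.
carrots only: max(158/8, 1.8/0.2) = 19.75 servings → $3.95.
bell pepper only: max(158/93, 1.8/0.6) = 3 servings → $3.60.
avocado only: max(158/12, 1.8/0.5) = 13.17 servings → $28.31.
carrots + bell pepper with both tight: 5.261 servings and 1.246 servings → $2.55.
carrots + avocado: the both-tight solution has a negative serving — not a feasible corner.
bell pepper + avocado with both tight: 1.461 servings and 1.847 servings → $5.72.
The minimum over all feasible corners is $2.55.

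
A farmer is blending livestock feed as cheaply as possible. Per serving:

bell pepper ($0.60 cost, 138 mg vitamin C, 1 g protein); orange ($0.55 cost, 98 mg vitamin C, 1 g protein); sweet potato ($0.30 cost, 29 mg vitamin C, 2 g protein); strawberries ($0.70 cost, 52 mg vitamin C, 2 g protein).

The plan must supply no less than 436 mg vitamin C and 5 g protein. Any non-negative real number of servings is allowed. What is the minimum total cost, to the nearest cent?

Check every corner: each single food scaled to meet both minima, and each pair solved so both constraints bind.
bell pepper only: max(436/138, 5/1) = 5 servings → $3.00.
orange only: max(436/98, 5/1) = 5 servings → $2.75.
sweet potato only: max(436/29, 5/2) = 15.03 servings → $4.51.
strawberries only: max(436/52, 5/2) = 8.385 servings → $5.87.
bell pepper + orange: intersection lies outside the first quadrant.
bell pepper + sweet potato with both tight: 2.943 servings and 1.028 servings → $2.07.
bell pepper + strawberries with both tight: 2.732 servings and 1.134 servings → $2.43.
orange + sweet potato with both tight: 4.353 servings and 0.3234 servings → $2.49.
orange + strawberries with both tight: 4.25 servings and 0.375 servings → $2.60.
sweet potato + strawberries with both targets exact would need a negative amount; discard.
So the least-cost plan costs $2.07.

$2.07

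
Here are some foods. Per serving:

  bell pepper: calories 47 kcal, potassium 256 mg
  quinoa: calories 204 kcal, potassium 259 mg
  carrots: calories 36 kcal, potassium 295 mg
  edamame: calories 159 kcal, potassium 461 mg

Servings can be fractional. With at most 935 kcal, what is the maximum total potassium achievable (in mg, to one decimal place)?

Potassium per kcal: carrots 8.194, bell pepper 5.447, edamame 2.899, quinoa 1.27.
With no serving limits, spend the whole calories allowance on carrots: 935 kcal / 36 kcal × 295 mg = 7661.8 mg.

7661.8 mg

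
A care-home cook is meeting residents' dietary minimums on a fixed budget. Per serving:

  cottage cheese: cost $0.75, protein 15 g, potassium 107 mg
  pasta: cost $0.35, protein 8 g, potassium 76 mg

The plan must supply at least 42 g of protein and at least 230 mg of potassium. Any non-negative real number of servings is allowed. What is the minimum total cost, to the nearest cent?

With two linear requirements the optimum uses one or two foods; enumerate the corners.
cottage cheese only: max(42/15, 230/107) = 2.8 servings → $2.10.
pasta only: max(42/8, 230/76) = 5.25 servings → $1.84.
cottage cheese + pasta: the both-tight solution has a negative serving — not a feasible corner.
So the least-cost plan costs $1.84.

$1.84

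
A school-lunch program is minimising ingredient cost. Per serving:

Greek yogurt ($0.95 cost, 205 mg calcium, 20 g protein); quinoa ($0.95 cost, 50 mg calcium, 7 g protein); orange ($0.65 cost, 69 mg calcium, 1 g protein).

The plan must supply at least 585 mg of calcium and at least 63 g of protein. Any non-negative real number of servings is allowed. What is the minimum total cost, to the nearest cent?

Compare the cost at each extreme point of the feasible region.
Greek yogurt only: max(585/205, 63/20) = 3.15 servings → $2.99.
quinoa only: max(585/50, 63/7) = 11.7 servings → $11.12.
orange only: max(585/69, 63/1) = 63 servings → $40.95.
Greek yogurt + quinoa with both tight: 2.172 servings and 2.793 servings → $4.72.
Greek yogurt + orange: intersection lies outside the first quadrant.
quinoa + orange with both tight: 8.688 servings and 2.182 servings → $9.67.
Cheapest feasible corner: $2.99.

$2.99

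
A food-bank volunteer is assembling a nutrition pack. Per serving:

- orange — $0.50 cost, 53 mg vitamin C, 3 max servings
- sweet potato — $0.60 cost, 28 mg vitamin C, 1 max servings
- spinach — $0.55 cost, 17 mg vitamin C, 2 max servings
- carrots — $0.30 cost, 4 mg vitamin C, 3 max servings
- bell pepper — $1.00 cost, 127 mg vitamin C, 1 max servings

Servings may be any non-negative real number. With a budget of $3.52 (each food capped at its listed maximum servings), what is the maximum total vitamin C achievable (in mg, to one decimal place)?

Vitamin C per dollar: bell pepper 127, orange 106, sweet potato 46.67, spinach 30.91, carrots 13.33.
Take 1 serving of bell pepper: spends $1.00, +127.0 mg vitamin C (running total 127.0 mg).
Take 3 servings of orange: spends $1.50, +159.0 mg vitamin C (running total 286.0 mg).
Take 1 serving of sweet potato: spends $0.60, +28.0 mg vitamin C (running total 314.0 mg).
Take 0.7636 servings of spinach: spends $0.42, +13.0 mg vitamin C (running total 327.0 mg).
Greedy by best ratio exhausts the cost allowance optimally: 327.0 mg.

327.0 mg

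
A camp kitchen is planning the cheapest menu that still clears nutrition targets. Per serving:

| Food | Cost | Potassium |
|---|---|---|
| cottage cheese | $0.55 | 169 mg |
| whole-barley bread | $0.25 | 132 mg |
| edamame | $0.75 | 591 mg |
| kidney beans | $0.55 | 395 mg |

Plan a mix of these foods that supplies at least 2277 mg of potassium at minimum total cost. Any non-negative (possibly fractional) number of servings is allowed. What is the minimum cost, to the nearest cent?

Cost per mg of potassium: edamame $0.0013, kidney beans $0.0014, whole-barley bread $0.0019, cottage cheese $0.0033.
With no serving limits, use only edamame: 2277 mg / 591 mg = 3.853 servings × $0.75 = $2.89.

$2.89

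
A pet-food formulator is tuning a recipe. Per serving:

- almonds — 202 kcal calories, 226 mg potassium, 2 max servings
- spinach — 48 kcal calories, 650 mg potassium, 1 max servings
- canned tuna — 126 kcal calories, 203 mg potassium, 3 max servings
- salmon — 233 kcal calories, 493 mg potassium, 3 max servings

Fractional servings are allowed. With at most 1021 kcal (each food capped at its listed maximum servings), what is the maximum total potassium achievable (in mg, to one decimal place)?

2570.4 mg

Potassium per kcal: spinach 13.54, salmon 2.116, canned tuna 1.611, almonds 1.119.
Take 1 serving of spinach: uses 48 kcal, +650.0 mg potassium (running total 650.0 mg).
Take 3 servings of salmon: uses 699 kcal, +1479.0 mg potassium (running total 2129.0 mg).
Take 2.175 servings of canned tuna: uses 274 kcal, +441.4 mg potassium (running total 2570.4 mg).
Greedy by best ratio exhausts the calories allowance optimally: 2570.4 mg.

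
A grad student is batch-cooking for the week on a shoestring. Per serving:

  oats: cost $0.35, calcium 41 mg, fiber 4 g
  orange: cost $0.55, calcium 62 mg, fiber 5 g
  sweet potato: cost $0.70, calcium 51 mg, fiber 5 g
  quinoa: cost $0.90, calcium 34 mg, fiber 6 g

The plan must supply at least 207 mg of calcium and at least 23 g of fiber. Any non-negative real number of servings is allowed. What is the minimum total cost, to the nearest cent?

Minimising a linear cost over {calcium ≥ 207, fiber ≥ 23, servings ≥ 0} — the optimum is at a vertex, using one or two foods.
oats only: max(207/41, 23/4) = 5.75 servings → $2.01.
orange only: max(207/62, 23/5) = 4.6 servings → $2.53.
sweet potato only: max(207/51, 23/5) = 4.6 servings → $3.22.
quinoa only: max(207/34, 23/6) = 6.088 servings → $5.48.
oats + orange with both targets exact would need a negative amount; discard.
oats + sweet potato: the both-tight solution has a negative serving — not a feasible corner.
oats + quinoa with both tight: 4.182 servings and 1.045 servings → $2.40.
orange + sweet potato: intersection lies outside the first quadrant.
orange + quinoa with both tight: 2.277 servings and 1.936 servings → $2.99.
sweet potato + quinoa with both tight: 3.382 servings and 1.015 servings → $3.28.
The minimum over all feasible corners is $2.01.

$2.01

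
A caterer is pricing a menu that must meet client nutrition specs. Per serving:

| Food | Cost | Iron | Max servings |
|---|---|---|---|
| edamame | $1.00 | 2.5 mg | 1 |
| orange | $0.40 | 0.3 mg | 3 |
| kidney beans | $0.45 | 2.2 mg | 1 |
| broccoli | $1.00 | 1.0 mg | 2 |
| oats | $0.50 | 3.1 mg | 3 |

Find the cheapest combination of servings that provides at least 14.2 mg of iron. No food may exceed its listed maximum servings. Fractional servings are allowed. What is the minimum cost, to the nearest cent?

$3.15

Cost per mg of iron: oats $0.1613, kidney beans $0.2045, edamame $0.4000, broccoli $1.0000, orange $1.3333.
Take 3 servings of oats: +9.3 mg iron for $1.50 (total $1.50, still need 4.9 mg).
Take 1 serving of kidney beans: +2.2 mg iron for $0.45 (total $1.95, still need 2.7 mg).
Take 1 serving of edamame: +2.5 mg iron for $1.00 (total $2.95, still need 0.2 mg).
Take 0.2 servings of broccoli: +0.2 mg iron for $0.20 (total $3.15, still need 0.0 mg).
Greedy by cheapest-per-mg is optimal for a single linear constraint, so the minimum cost is $3.15.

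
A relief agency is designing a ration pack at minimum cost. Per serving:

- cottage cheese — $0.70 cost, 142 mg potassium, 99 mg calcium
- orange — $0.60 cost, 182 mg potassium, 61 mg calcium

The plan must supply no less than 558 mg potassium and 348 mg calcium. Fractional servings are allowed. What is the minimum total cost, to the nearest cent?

This is a tiny linear program; its minimum lies at a vertex of the feasible set. List the vertices and price them.
cottage cheese only: max(558/142, 348/99) = 3.93 servings → $2.75.
orange only: max(558/182, 348/61) = 5.705 servings → $3.42.
cottage cheese + orange with both tight: 3.131 servings and 0.6227 servings → $2.57.
The minimum over all feasible corners is $2.57.

$2.57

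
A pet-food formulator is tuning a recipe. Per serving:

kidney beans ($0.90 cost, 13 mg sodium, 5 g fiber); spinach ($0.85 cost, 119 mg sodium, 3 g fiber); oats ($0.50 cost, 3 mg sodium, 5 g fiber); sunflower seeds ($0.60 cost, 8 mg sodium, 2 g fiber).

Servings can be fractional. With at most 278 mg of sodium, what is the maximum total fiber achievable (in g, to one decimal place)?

463.3 g

Fiber per mg sodium: oats 1.667, kidney beans 0.3846, sunflower seeds 0.25, spinach 0.02521.
With no serving limits, spend the whole sodium allowance on oats: 278 mg / 3 mg × 5 g = 463.3 g.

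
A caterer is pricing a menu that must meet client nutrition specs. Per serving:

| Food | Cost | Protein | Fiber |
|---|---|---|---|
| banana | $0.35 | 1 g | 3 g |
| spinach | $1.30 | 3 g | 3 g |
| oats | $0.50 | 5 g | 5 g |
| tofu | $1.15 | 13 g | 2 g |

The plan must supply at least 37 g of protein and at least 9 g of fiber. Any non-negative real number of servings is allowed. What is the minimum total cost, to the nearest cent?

banana only: max(37/1, 9/3) = 37 servings → $12.95.
spinach only: max(37/3, 9/3) = 12.33 servings → $16.03.
oats only: max(37/5, 9/5) = 7.4 servings → $3.70.
tofu only: max(37/13, 9/2) = 4.5 servings → $5.17.
banana + spinach: the both-tight solution has a negative serving — not a feasible corner.
banana + oats: intersection lies outside the first quadrant.
banana + tofu with both tight: 1.162 servings and 2.757 servings → $3.58.
spinach + oats (both tight): parallel constraints — no distinct corner.
spinach + tofu with both tight: 1.303 servings and 2.545 servings → $4.62.
oats + tofu with both tight: 0.7818 servings and 2.545 servings → $3.32.
Cheapest feasible corner: $3.32.

$3.32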